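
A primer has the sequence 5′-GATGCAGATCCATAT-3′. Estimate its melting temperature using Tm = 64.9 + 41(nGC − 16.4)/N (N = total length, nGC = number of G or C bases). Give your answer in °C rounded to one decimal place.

Base counts: A=5, T=4, G=3, C=3; G+C = 6, N = 15.
Tm = 64.9 + 41·(6 − 16.4)/15 = 64.9 + -426.40/15 = 36.5°C.

36.5°C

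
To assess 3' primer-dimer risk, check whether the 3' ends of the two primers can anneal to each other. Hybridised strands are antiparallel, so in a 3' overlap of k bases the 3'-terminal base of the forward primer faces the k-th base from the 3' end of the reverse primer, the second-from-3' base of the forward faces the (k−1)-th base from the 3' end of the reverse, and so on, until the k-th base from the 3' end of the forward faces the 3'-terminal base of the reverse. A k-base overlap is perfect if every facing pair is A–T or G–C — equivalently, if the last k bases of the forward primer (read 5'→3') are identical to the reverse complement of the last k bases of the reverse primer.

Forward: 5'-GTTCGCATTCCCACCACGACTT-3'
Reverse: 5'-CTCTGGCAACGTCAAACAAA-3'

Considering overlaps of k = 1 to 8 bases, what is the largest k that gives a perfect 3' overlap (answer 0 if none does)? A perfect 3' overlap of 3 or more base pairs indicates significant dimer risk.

Longest perfect overlap: 2 complementary base pairs; below the dimer-risk threshold (threshold 3).

Last 8 bases (5'→3') — forward …CACGACTT, reverse …CAAACAAA.
Reverse complement of the reverse primer's last 8 bases: TTTGTTTG; its first k bases are the reverse complement of the reverse primer's last k bases, so a perfect k-base overlap needs the forward primer's last k bases to equal them.
Comparing (forward last k vs required): k=1: T vs T ✓; k=2: TT vs TT ✓; k=3: CTT vs TTT ✗; k=4: ACTT vs TTTG ✗; k=5: GACTT vs TTTGT ✗; k=6: CGACTT vs TTTGTT ✗; k=7: ACGACTT vs TTTGTTT ✗; k=8: CACGACTT vs TTTGTTTG ✗.
Perfect overlaps at k = 1, 2; the largest is 2.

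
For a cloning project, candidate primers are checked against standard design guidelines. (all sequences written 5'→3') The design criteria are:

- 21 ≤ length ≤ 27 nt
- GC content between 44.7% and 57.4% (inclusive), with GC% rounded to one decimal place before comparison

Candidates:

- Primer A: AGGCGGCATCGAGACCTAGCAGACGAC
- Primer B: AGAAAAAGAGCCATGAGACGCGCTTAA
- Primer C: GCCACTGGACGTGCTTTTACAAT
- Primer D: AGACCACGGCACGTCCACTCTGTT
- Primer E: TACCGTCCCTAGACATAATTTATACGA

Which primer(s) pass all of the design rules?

Primer A (27 nt, A=8 T=2 G=9 C=8): length 27 ✓; GC 17/27 = 63.0%, outside 44.7–57.4% ✗ — fails.
Primer B (27 nt, A=12 T=3 G=7 C=5): length 27 ✓; GC 12/27 = 44.4%, outside 44.7–57.4% ✗ — fails.
Primer C (23 nt, A=5 T=7 G=5 C=6): length 23 ✓; GC 11/23 = 47.8% ✓ — passes.
Primer D (24 nt, A=5 T=5 G=5 C=9): length 24 ✓; GC 14/24 = 58.3%, outside 44.7–57.4% ✗ — fails.
Primer E (27 nt, A=9 T=8 G=3 C=7): length 27 ✓; GC 10/27 = 37.0%, outside 44.7–57.4% ✗ — fails.

Primer C only.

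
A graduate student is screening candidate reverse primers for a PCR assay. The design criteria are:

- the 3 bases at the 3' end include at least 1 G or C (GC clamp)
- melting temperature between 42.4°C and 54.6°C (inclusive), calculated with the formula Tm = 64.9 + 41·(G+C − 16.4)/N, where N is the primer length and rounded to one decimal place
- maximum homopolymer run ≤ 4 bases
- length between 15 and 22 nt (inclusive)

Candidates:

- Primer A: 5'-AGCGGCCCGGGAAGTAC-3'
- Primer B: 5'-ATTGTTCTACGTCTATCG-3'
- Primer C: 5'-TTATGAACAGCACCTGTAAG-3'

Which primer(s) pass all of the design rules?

Primer A, Primer B and Primer C.

Primer A (17 nt, A=4 T=1 G=7 C=5): 3' end TAC has 1 G/C ✓; Tm = 64.9 + 41·(12 − 16.4)/17 = 54.3°C ✓; longest run = 3 ✓; length 17 ✓ — passes.
Primer B (18 nt, A=3 T=8 G=3 C=4): 3' end TCG has 2 G/C ✓; Tm = 64.9 + 41·(7 − 16.4)/18 = 43.5°C ✓; longest run = 2 ✓; length 18 ✓ — passes.
Primer C (20 nt, A=7 T=5 G=4 C=4): 3' end AAG has 1 G/C ✓; Tm = 64.9 + 41·(8 − 16.4)/20 = 47.7°C ✓; longest run = 2 ✓; length 20 ✓ — passes.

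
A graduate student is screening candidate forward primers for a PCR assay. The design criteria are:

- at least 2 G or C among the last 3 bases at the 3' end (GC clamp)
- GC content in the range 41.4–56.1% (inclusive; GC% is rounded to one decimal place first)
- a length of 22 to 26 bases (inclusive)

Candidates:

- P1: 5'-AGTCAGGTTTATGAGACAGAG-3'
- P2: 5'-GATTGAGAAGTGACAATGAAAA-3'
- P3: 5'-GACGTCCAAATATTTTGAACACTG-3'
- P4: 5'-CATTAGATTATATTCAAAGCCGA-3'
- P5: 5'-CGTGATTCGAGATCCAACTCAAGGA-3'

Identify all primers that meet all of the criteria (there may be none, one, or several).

P5 only.

P1 (21 nt, A=7 T=5 G=7 C=2): 3' end GAG has 2 G/C ✓; GC 9/21 = 42.9% ✓; length 21, outside 22–26 ✗ — fails.
P2 (22 nt, A=11 T=4 G=6 C=1): 3' end AAA has 0 G/C, need ≥2 ✗; GC 7/22 = 31.8%, outside 41.4–56.1% ✗; length 22 ✓ — fails.
P3 (24 nt, A=8 T=7 G=4 C=5): 3' end CTG has 2 G/C ✓; GC 9/24 = 37.5%, outside 41.4–56.1% ✗; length 24 ✓ — fails.
P4 (23 nt, A=9 T=7 G=3 C=4): 3' end CGA has 2 G/C ✓; GC 7/23 = 30.4%, outside 41.4–56.1% ✗; length 23 ✓ — fails.
P5 (25 nt, A=8 T=5 G=6 C=6): 3' end GGA has 2 G/C ✓; GC 12/25 = 48.0% ✓; length 25 ✓ — passes.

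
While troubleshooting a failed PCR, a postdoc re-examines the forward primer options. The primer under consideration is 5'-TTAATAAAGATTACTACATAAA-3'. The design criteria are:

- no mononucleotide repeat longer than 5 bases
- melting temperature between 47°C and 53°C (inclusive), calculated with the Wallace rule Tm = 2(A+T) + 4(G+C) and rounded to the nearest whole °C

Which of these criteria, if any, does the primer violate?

Meets all criteria.

Base counts: A=12, T=7, G=1, C=2 (length 22).
homopolymer run: longest run = 3 ✓
Tm: Tm = 2·19 + 4·3 = 50°C ✓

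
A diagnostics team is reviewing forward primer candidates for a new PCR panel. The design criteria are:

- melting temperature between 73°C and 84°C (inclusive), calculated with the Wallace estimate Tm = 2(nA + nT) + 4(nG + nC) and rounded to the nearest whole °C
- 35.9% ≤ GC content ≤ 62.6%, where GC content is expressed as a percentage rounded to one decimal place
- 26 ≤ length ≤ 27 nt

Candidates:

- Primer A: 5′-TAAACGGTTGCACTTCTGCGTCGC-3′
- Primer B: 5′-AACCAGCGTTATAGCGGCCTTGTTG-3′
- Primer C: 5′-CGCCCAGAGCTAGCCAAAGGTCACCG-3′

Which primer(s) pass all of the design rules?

Primer A (24 nt, A=4 T=7 G=6 C=7): Tm = 2·11 + 4·13 = 74°C ✓; GC 13/24 = 54.2% ✓; length 24, outside 26–27 ✗ — fails.
Primer B (25 nt, A=5 T=7 G=7 C=6): Tm = 2·12 + 4·13 = 76°C ✓; GC 13/25 = 52.0% ✓; length 25, outside 26–27 ✗ — fails.
Primer C (26 nt, A=7 T=2 G=7 C=10): Tm = 2·9 + 4·17 = 86°C, outside 73–84°C ✗; GC 17/26 = 65.4%, outside 35.9–62.6% ✗; length 26 ✓ — fails.

None of the candidates satisfy all criteria.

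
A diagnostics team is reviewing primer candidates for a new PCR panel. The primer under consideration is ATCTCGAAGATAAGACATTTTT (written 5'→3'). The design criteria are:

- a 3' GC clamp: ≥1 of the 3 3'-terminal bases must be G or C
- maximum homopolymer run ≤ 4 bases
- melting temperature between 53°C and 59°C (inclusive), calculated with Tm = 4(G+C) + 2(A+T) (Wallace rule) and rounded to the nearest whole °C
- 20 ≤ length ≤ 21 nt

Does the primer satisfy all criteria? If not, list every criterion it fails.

Base counts: A=8, T=8, G=3, C=3 (length 22).
GC clamp: 3' end TTT has 0 G/C, need ≥1 ✗
homopolymer run: longest run = 5, exceeds 4 ✗
Tm: Tm = 2·16 + 4·6 = 56°C ✓
length: length 22, outside 20–21 ✗

Fails: GC clamp, homopolymer run, length.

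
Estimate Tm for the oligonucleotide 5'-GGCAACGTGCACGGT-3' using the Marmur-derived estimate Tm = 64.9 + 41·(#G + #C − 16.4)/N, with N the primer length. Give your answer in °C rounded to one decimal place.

47.4°C

Base counts: A=3, T=2, G=6, C=4; G+C = 10, N = 15.
Tm = 64.9 + 41·(10 − 16.4)/15 = 64.9 + -262.40/15 = 47.4°C.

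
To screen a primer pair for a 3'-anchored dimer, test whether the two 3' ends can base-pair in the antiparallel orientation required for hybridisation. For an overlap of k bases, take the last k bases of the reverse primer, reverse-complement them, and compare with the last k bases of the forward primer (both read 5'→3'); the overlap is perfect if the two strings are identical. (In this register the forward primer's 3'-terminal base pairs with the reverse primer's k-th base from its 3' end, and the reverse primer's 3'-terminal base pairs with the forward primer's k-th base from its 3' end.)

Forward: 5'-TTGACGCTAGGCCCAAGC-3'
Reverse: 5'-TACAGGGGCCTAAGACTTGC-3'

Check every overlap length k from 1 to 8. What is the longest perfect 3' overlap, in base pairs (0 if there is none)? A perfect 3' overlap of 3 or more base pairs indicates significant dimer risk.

Longest perfect overlap: 2 complementary base pairs; below the dimer-risk threshold (threshold 3).

Last 8 bases (5'→3') — forward …GCCCAAGC, reverse …AGACTTGC.
Reverse complement of the reverse primer's last 8 bases: GCAAGTCT; its first k bases are the reverse complement of the reverse primer's last k bases, so a perfect k-base overlap needs the forward primer's last k bases to equal them.
Comparing (forward last k vs required): k=1: C vs G ✗; k=2: GC vs GC ✓; k=3: AGC vs GCA ✗; k=4: AAGC vs GCAA ✗; k=5: CAAGC vs GCAAG ✗; k=6: CCAAGC vs GCAAGT ✗; k=7: CCCAAGC vs GCAAGTC ✗; k=8: GCCCAAGC vs GCAAGTCT ✗.
Only k = 2 is perfect, so the longest perfect 3' overlap is 2.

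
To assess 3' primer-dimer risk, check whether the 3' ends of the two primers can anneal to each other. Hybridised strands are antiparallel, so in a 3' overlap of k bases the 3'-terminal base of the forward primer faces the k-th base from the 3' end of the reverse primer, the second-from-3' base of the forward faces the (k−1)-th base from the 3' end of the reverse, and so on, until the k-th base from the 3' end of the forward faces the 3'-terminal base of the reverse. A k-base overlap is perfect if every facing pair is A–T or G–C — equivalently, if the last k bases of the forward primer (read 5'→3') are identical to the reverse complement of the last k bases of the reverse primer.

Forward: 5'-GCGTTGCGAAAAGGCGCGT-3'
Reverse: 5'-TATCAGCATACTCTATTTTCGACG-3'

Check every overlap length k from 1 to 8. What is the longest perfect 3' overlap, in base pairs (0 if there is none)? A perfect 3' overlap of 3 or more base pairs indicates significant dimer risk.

Last 8 bases (5'→3') — forward …AGGCGCGT, reverse …TTTCGACG.
Reverse complement of the reverse primer's last 8 bases: CGTCGAAA; its first k bases are the reverse complement of the reverse primer's last k bases, so a perfect k-base overlap needs the forward primer's last k bases to equal them.
Comparing (forward last k vs required): k=1: T vs C ✗; k=2: GT vs CG ✗; k=3: CGT vs CGT ✓; k=4: GCGT vs CGTC ✗; k=5: CGCGT vs CGTCG ✗; k=6: GCGCGT vs CGTCGA ✗; k=7: GGCGCGT vs CGTCGAA ✗; k=8: AGGCGCGT vs CGTCGAAA ✗.
Only k = 3 is perfect, so the longest perfect 3' overlap is 3.

Longest perfect overlap: 3 complementary base pairs; significant dimer risk (threshold 3).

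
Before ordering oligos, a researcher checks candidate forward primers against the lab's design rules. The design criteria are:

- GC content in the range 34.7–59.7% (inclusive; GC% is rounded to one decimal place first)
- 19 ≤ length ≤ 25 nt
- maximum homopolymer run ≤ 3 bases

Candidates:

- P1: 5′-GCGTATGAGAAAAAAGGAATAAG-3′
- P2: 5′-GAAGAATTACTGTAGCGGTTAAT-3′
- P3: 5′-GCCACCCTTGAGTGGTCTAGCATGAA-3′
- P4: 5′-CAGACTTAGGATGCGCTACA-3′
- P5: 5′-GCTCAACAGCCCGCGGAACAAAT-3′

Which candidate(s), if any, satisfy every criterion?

P1 (23 nt, A=12 T=3 G=7 C=1): GC 8/23 = 34.8% ✓; length 23 ✓; longest run = 6, exceeds 3 ✗ — fails.
P2 (23 nt, A=8 T=7 G=6 C=2): GC 8/23 = 34.8% ✓; length 23 ✓; longest run = 2 ✓ — passes.
P3 (26 nt, A=6 T=6 G=7 C=7): GC 14/26 = 53.8% ✓; length 26, outside 19–25 ✗; longest run = 3 ✓ — fails.
P4 (20 nt, A=6 T=4 G=5 C=5): GC 10/20 = 50.0% ✓; length 20 ✓; longest run = 2 ✓ — passes.
P5 (23 nt, A=8 T=2 G=5 C=8): GC 13/23 = 56.5% ✓; length 23 ✓; longest run = 3 ✓ — passes.

P2, P4 and P5.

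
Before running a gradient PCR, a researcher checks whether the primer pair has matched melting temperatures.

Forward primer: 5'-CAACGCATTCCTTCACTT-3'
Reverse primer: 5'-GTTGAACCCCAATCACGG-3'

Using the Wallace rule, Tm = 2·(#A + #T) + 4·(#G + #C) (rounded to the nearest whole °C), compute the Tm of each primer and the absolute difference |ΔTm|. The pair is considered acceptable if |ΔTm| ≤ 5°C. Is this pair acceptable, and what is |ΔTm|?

|ΔTm| = 4°C; the pair is acceptable.

Forward: A=4 T=6 G=1 C=7 → Tm = 2·10 + 4·8 = 52°C.
Reverse: A=5 T=3 G=4 C=6 → Tm = 2·8 + 4·10 = 56°C.
|ΔTm| = |52 − 56| = 4°C, ≤ 5°C.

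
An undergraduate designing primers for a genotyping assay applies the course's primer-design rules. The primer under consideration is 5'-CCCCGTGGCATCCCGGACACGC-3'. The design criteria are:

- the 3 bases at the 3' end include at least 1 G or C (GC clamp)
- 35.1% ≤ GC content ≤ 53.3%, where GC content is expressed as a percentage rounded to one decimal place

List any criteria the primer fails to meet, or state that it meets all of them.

Base counts: A=3, T=2, G=6, C=11 (length 22).
GC clamp: 3' end CGC has 3 G/C ✓
GC content: GC 17/22 = 77.3%, outside 35.1–53.3% ✗

Fails: GC content.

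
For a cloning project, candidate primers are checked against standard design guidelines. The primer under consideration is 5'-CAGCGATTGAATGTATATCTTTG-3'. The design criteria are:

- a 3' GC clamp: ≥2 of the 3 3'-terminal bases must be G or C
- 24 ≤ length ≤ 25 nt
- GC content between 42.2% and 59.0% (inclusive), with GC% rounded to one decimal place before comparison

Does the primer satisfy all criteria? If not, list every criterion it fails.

Fails: GC clamp, length, GC content.

Base counts: A=6, T=9, G=5, C=3 (length 23).
GC clamp: 3' end TTG has 1 G/C, need ≥2 ✗
length: length 23, outside 24–25 ✗
GC content: GC 8/23 = 34.8%, outside 42.2–59.0% ✗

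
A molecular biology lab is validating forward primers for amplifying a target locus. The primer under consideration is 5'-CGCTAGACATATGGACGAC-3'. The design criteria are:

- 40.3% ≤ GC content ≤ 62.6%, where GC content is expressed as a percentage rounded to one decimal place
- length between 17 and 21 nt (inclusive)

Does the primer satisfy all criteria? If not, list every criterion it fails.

Base counts: A=6, T=3, G=5, C=5 (length 19).
GC content: GC 10/19 = 52.6% ✓
length: length 19 ✓

Meets all criteria.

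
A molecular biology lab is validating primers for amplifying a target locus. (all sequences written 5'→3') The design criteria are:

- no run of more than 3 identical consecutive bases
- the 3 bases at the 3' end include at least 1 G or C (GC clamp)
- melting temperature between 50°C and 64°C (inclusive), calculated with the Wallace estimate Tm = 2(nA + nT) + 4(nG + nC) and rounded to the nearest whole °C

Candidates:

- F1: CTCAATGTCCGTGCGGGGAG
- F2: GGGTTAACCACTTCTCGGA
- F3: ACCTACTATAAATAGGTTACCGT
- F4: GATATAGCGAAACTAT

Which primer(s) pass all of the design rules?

F2 and F3.

F1 (20 nt, A=3 T=4 G=8 C=5): longest run = 4, exceeds 3 ✗; 3' end GAG has 2 G/C ✓; Tm = 2·7 + 4·13 = 66°C, outside 50–64°C ✗ — fails.
F2 (19 nt, A=4 T=5 G=5 C=5): longest run = 3 ✓; 3' end GGA has 2 G/C ✓; Tm = 2·9 + 4·10 = 58°C ✓ — passes.
F3 (23 nt, A=8 T=7 G=3 C=5): longest run = 3 ✓; 3' end CGT has 2 G/C ✓; Tm = 2·15 + 4·8 = 62°C ✓ — passes.
F4 (16 nt, A=7 T=4 G=3 C=2): longest run = 3 ✓; 3' end TAT has 0 G/C, need ≥1 ✗; Tm = 2·11 + 4·5 = 42°C, outside 50–64°C ✗ — fails.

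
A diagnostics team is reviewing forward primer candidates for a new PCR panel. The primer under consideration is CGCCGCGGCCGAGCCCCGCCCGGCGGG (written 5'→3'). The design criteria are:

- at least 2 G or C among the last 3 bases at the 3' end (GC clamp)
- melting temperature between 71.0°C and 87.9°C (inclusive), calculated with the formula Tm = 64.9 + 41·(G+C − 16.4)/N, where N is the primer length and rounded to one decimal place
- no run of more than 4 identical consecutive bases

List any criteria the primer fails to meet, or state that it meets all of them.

Base counts: A=1, T=0, G=12, C=14 (length 27).
GC clamp: 3' end GGG has 3 G/C ✓
Tm: Tm = 64.9 + 41·(26 − 16.4)/27 = 79.5°C ✓
homopolymer run: longest run = 4 ✓

Meets all criteria.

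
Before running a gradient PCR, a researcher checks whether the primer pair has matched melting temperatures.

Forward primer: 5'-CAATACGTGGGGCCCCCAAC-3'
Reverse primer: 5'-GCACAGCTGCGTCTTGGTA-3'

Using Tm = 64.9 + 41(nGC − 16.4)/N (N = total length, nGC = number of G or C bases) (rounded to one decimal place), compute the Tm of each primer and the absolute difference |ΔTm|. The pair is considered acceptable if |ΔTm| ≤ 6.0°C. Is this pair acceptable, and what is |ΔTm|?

Forward: G+C = 13, N = 20 → Tm = 64.9 + 41·(13 − 16.4)/20 = 57.9°C.
Reverse: G+C = 11, N = 19 → Tm = 64.9 + 41·(11 − 16.4)/19 = 53.2°C.
|ΔTm| = |57.9 − 53.2| = 4.7°C, ≤ 6.0°C.

|ΔTm| = 4.7°C; the pair is acceptable.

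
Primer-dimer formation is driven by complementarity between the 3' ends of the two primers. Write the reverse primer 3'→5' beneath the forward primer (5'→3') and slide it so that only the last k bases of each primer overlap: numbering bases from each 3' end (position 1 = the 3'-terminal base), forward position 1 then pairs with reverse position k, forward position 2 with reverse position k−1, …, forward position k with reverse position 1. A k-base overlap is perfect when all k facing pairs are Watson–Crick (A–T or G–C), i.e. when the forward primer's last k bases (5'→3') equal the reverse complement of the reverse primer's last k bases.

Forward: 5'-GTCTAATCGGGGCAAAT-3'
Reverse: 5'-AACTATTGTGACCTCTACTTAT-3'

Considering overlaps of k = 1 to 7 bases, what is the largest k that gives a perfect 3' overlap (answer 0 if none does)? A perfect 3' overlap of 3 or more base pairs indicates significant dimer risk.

Last 7 bases (5'→3') — forward …GGCAAAT, reverse …TACTTAT.
Reverse complement of the reverse primer's last 7 bases: ATAAGTA; its first k bases are the reverse complement of the reverse primer's last k bases, so a perfect k-base overlap needs the forward primer's last k bases to equal them.
Comparing (forward last k vs required): k=1: T vs A ✗; k=2: AT vs AT ✓; k=3: AAT vs ATA ✗; k=4: AAAT vs ATAA ✗; k=5: CAAAT vs ATAAG ✗; k=6: GCAAAT vs ATAAGT ✗; k=7: GGCAAAT vs ATAAGTA ✗.
Only k = 2 is perfect, so the longest perfect 3' overlap is 2.

Longest perfect overlap: 2 complementary base pairs; below the dimer-risk threshold (threshold 3).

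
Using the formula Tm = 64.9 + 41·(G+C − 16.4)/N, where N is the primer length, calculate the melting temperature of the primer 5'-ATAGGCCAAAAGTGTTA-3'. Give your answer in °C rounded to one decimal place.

39.8°C

Base counts: A=7, T=4, G=4, C=2; G+C = 6, N = 17.
Tm = 64.9 + 41·(6 − 16.4)/17 = 64.9 + -426.40/17 = 39.8°C.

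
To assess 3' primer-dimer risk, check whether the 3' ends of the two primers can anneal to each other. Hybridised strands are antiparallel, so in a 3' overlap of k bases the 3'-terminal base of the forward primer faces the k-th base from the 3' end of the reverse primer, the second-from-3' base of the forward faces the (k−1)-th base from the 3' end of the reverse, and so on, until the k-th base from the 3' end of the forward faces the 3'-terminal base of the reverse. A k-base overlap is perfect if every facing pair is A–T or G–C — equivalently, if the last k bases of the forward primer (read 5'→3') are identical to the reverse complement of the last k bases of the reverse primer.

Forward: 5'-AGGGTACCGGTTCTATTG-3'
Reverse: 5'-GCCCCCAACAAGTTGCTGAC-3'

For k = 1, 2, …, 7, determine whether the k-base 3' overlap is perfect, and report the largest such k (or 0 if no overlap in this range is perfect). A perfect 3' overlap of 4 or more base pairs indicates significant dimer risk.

Longest perfect overlap: 1 complementary base pair; below the dimer-risk threshold (threshold 4).

Last 7 bases (5'→3') — forward …TCTATTG, reverse …TGCTGAC.
Reverse complement of the reverse primer's last 7 bases: GTCAGCA; its first k bases are the reverse complement of the reverse primer's last k bases, so a perfect k-base overlap needs the forward primer's last k bases to equal them.
Comparing (forward last k vs required): k=1: G vs G ✓; k=2: TG vs GT ✗; k=3: TTG vs GTC ✗; k=4: ATTG vs GTCA ✗; k=5: TATTG vs GTCAG ✗; k=6: CTATTG vs GTCAGC ✗; k=7: TCTATTG vs GTCAGCA ✗.
Only k = 1 is perfect, so the longest perfect 3' overlap is 1.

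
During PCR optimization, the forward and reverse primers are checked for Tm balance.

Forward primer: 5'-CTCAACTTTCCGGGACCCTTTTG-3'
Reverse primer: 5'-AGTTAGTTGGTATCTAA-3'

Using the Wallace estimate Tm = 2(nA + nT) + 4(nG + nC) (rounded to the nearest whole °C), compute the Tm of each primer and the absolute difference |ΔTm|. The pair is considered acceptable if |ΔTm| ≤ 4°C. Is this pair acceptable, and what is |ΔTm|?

Forward: A=3 T=8 G=4 C=8 → Tm = 2·11 + 4·12 = 70°C.
Reverse: A=5 T=7 G=4 C=1 → Tm = 2·12 + 4·5 = 44°C.
|ΔTm| = |70 − 44| = 26°C, > 4°C.

|ΔTm| = 26°C; the pair is not acceptable.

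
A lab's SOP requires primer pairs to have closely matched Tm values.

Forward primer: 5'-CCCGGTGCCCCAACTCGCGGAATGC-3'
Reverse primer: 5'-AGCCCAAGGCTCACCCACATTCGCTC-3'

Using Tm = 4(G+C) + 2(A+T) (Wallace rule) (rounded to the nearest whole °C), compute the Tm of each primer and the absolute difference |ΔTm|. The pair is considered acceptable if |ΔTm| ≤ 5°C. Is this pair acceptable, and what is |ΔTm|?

Forward: A=4 T=3 G=7 C=11 → Tm = 2·7 + 4·18 = 86°C.
Reverse: A=6 T=4 G=4 C=12 → Tm = 2·10 + 4·16 = 84°C.
|ΔTm| = |86 − 84| = 2°C, ≤ 5°C.

|ΔTm| = 2°C; the pair is acceptable.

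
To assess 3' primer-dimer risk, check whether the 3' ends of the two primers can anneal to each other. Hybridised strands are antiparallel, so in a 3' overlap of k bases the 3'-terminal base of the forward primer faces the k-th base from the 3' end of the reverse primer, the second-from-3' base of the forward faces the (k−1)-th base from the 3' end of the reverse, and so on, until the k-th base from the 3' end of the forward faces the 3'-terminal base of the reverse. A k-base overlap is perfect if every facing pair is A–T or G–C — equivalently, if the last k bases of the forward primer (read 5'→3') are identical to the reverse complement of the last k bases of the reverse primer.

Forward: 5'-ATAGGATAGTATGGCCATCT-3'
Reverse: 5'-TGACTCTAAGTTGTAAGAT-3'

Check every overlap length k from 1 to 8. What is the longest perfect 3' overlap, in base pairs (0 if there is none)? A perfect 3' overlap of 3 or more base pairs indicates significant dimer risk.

Longest perfect overlap: 4 complementary base pairs; significant dimer risk (threshold 3).

Last 8 bases (5'→3') — forward …GGCCATCT, reverse …TGTAAGAT.
Reverse complement of the reverse primer's last 8 bases: ATCTTACA; its first k bases are the reverse complement of the reverse primer's last k bases, so a perfect k-base overlap needs the forward primer's last k bases to equal them.
Comparing (forward last k vs required): k=1: T vs A ✗; k=2: CT vs AT ✗; k=3: TCT vs ATC ✗; k=4: ATCT vs ATCT ✓; k=5: CATCT vs ATCTT ✗; k=6: CCATCT vs ATCTTA ✗; k=7: GCCATCT vs ATCTTAC ✗; k=8: GGCCATCT vs ATCTTACA ✗.
Only k = 4 is perfect, so the longest perfect 3' overlap is 4.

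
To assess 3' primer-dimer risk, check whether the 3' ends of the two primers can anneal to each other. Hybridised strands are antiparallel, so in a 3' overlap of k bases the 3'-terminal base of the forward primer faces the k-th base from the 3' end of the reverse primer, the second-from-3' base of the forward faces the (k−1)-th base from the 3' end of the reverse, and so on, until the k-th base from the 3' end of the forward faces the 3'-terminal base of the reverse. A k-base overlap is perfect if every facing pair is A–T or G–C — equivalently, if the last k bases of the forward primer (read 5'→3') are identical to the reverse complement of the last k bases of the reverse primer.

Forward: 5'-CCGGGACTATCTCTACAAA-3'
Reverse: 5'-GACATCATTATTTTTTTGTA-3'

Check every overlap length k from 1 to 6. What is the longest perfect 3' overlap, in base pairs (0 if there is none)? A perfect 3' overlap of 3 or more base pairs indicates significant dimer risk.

Last 6 bases (5'→3') — forward …TACAAA, reverse …TTTGTA.
Reverse complement of the reverse primer's last 6 bases: TACAAA; its first k bases are the reverse complement of the reverse primer's last k bases, so a perfect k-base overlap needs the forward primer's last k bases to equal them.
Comparing (forward last k vs required): k=1: A vs T ✗; k=2: AA vs TA ✗; k=3: AAA vs TAC ✗; k=4: CAAA vs TACA ✗; k=5: ACAAA vs TACAA ✗; k=6: TACAAA vs TACAAA ✓.
Only k = 6 is perfect, so the longest perfect 3' overlap is 6.

Longest perfect overlap: 6 complementary base pairs; significant dimer risk (threshold 3).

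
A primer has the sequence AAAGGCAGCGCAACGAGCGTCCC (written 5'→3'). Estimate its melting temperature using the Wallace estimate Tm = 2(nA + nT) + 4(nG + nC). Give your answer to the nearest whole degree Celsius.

Base counts: A=7, T=1, G=7, C=8 (length 23).
Tm = 2·(7+1) + 4·(7+8) = 2·8 + 4·15 = 16 + 60 = 76°C.

76°C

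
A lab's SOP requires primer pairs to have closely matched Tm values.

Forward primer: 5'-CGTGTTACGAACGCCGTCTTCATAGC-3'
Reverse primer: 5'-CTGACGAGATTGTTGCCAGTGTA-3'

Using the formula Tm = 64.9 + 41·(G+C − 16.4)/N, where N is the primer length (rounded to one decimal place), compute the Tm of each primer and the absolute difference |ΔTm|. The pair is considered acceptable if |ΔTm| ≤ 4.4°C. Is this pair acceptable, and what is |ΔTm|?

Forward: G+C = 14, N = 26 → Tm = 64.9 + 41·(14 − 16.4)/26 = 61.1°C.
Reverse: G+C = 11, N = 23 → Tm = 64.9 + 41·(11 − 16.4)/23 = 55.3°C.
|ΔTm| = |61.1 − 55.3| = 5.8°C, > 4.4°C.

|ΔTm| = 5.8°C; the pair is not acceptable.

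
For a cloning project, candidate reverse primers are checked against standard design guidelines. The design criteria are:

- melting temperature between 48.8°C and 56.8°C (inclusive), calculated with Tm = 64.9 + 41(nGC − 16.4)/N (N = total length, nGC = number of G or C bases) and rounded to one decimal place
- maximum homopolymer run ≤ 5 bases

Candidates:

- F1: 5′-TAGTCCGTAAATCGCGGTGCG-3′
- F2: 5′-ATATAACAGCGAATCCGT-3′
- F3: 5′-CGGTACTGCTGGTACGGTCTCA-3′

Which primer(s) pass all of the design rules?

F1 only.

F1 (21 nt, A=4 T=5 G=7 C=5): Tm = 64.9 + 41·(12 − 16.4)/21 = 56.3°C ✓; longest run = 3 ✓ — passes.
F2 (18 nt, A=7 T=4 G=3 C=4): Tm = 64.9 + 41·(7 − 16.4)/18 = 43.5°C, outside 48.8–56.8°C ✗; longest run = 2 ✓ — fails.
F3 (22 nt, A=3 T=6 G=7 C=6): Tm = 64.9 + 41·(13 − 16.4)/22 = 58.6°C, outside 48.8–56.8°C ✗; longest run = 2 ✓ — fails.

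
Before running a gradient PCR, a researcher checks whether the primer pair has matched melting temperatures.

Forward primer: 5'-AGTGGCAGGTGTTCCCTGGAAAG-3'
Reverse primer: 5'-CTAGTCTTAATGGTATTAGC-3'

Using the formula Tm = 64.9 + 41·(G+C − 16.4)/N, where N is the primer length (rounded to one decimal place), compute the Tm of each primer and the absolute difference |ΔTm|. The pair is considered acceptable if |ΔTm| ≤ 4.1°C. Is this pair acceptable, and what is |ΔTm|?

Forward: G+C = 13, N = 23 → Tm = 64.9 + 41·(13 − 16.4)/23 = 58.8°C.
Reverse: G+C = 7, N = 20 → Tm = 64.9 + 41·(7 − 16.4)/20 = 45.6°C.
|ΔTm| = |58.8 − 45.6| = 13.2°C, > 4.1°C.

|ΔTm| = 13.2°C; the pair is not acceptable.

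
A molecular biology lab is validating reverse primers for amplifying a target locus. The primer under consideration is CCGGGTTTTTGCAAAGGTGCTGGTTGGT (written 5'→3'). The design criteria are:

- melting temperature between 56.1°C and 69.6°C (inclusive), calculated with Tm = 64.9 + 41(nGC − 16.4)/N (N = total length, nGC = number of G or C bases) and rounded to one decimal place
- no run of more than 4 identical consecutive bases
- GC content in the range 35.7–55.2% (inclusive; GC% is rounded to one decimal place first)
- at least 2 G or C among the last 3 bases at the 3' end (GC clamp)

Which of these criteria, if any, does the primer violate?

Base counts: A=3, T=10, G=11, C=4 (length 28).
Tm: Tm = 64.9 + 41·(15 − 16.4)/28 = 62.9°C ✓
homopolymer run: longest run = 5, exceeds 4 ✗
GC content: GC 15/28 = 53.6% ✓
GC clamp: 3' end GGT has 2 G/C ✓

Fails: homopolymer run.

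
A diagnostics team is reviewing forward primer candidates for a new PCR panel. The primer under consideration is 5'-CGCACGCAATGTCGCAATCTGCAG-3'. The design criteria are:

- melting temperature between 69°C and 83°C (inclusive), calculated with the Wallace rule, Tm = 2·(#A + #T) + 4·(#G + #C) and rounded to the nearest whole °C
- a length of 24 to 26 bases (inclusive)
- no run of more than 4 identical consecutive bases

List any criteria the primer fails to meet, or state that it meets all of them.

Base counts: A=6, T=4, G=6, C=8 (length 24).
Tm: Tm = 2·10 + 4·14 = 76°C ✓
length: length 24 ✓
homopolymer run: longest run = 2 ✓

Meets all criteria.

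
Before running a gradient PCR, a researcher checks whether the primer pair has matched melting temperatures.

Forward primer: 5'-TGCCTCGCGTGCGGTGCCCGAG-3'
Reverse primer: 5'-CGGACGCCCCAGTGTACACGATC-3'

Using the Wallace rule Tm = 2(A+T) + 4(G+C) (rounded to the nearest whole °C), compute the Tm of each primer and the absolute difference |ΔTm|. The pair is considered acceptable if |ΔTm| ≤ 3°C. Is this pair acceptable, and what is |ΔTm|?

Forward: A=1 T=4 G=9 C=8 → Tm = 2·5 + 4·17 = 78°C.
Reverse: A=5 T=3 G=6 C=9 → Tm = 2·8 + 4·15 = 76°C.
|ΔTm| = |78 − 76| = 2°C, ≤ 3°C.

|ΔTm| = 2°C; the pair is acceptable.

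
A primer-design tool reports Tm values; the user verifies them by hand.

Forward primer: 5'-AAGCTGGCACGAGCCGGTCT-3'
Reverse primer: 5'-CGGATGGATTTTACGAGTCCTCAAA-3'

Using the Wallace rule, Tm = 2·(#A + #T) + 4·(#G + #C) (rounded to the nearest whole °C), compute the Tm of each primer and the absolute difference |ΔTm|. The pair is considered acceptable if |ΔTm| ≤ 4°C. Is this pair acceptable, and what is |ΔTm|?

|ΔTm| = 6°C; the pair is not acceptable.

Forward: A=4 T=3 G=7 C=6 → Tm = 2·7 + 4·13 = 66°C.
Reverse: A=7 T=7 G=6 C=5 → Tm = 2·14 + 4·11 = 72°C.
|ΔTm| = |66 − 72| = 6°C, > 4°C.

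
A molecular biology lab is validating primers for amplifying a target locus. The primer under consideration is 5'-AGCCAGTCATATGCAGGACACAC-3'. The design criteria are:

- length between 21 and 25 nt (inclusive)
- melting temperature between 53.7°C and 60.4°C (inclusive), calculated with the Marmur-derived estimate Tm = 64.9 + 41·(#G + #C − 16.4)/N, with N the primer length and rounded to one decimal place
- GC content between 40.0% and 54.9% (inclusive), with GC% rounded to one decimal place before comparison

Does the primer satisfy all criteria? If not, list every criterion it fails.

Base counts: A=8, T=3, G=5, C=7 (length 23).
length: length 23 ✓
Tm: Tm = 64.9 + 41·(12 − 16.4)/23 = 57.1°C ✓
GC content: GC 12/23 = 52.2% ✓

Meets all criteria.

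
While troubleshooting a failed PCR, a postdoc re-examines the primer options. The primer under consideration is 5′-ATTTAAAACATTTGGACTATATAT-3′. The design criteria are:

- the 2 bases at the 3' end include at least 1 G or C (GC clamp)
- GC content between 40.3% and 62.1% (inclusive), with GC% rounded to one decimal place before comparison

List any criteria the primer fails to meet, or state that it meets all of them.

Fails: GC clamp, GC content.

Base counts: A=10, T=10, G=2, C=2 (length 24).
GC clamp: 3' end AT has 0 G/C, need ≥1 ✗
GC content: GC 4/24 = 16.7%, outside 40.3–62.1% ✗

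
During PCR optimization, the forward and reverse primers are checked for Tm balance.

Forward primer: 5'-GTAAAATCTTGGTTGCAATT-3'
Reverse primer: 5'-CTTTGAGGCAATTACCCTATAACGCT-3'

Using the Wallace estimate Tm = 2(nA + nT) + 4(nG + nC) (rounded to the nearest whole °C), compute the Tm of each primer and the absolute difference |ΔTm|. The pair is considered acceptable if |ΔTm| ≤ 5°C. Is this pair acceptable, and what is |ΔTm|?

|ΔTm| = 22°C; the pair is not acceptable.

Forward: A=6 T=8 G=4 C=2 → Tm = 2·14 + 4·6 = 52°C.
Reverse: A=7 T=8 G=4 C=7 → Tm = 2·15 + 4·11 = 74°C.
|ΔTm| = |52 − 74| = 22°C, > 5°C.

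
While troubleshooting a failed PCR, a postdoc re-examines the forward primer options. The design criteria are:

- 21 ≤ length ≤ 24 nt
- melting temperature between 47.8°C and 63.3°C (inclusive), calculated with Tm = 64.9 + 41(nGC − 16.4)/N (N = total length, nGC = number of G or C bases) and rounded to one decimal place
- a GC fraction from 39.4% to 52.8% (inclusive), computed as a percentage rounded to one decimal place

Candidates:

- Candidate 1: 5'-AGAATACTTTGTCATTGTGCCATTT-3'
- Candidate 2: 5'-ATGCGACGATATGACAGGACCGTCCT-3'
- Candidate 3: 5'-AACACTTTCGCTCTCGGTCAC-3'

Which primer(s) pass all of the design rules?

Candidate 3 only.

Candidate 1 (25 nt, A=6 T=11 G=4 C=4): length 25, outside 21–24 ✗; Tm = 64.9 + 41·(8 − 16.4)/25 = 51.1°C ✓; GC 8/25 = 32.0%, outside 39.4–52.8% ✗ — fails.
Candidate 2 (26 nt, A=7 T=5 G=7 C=7): length 26, outside 21–24 ✗; Tm = 64.9 + 41·(14 − 16.4)/26 = 61.1°C ✓; GC 14/26 = 53.8%, outside 39.4–52.8% ✗ — fails.
Candidate 3 (21 nt, A=4 T=6 G=3 C=8): length 21 ✓; Tm = 64.9 + 41·(11 − 16.4)/21 = 54.4°C ✓; GC 11/21 = 52.4% ✓ — passes.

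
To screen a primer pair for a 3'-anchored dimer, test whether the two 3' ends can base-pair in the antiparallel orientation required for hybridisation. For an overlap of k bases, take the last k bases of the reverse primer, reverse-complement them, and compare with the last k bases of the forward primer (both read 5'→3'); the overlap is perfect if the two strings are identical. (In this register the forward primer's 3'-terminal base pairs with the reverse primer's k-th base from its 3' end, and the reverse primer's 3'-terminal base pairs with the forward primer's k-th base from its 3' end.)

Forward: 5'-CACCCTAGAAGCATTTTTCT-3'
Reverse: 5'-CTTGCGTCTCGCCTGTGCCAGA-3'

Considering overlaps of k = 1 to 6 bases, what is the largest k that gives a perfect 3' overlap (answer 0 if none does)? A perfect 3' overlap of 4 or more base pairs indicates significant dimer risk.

Last 6 bases (5'→3') — forward …TTTTCT, reverse …GCCAGA.
Reverse complement of the reverse primer's last 6 bases: TCTGGC; its first k bases are the reverse complement of the reverse primer's last k bases, so a perfect k-base overlap needs the forward primer's last k bases to equal them.
Comparing (forward last k vs required): k=1: T vs T ✓; k=2: CT vs TC ✗; k=3: TCT vs TCT ✓; k=4: TTCT vs TCTG ✗; k=5: TTTCT vs TCTGG ✗; k=6: TTTTCT vs TCTGGC ✗.
Perfect overlaps at k = 1, 3; the largest is 3.

Longest perfect overlap: 3 complementary base pairs; below the dimer-risk threshold (threshold 4).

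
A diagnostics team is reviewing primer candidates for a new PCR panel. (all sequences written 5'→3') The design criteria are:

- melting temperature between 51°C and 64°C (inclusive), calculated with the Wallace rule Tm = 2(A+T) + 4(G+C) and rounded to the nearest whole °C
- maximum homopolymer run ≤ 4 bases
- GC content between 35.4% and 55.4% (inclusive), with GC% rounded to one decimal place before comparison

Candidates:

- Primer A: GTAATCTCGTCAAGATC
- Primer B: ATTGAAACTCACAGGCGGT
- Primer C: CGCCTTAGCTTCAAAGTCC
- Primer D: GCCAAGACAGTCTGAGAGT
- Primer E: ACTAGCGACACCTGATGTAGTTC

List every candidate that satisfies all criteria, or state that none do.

Primer B, Primer C and Primer D.

Primer A (17 nt, A=5 T=5 G=3 C=4): Tm = 2·10 + 4·7 = 48°C, outside 51–64°C ✗; longest run = 2 ✓; GC 7/17 = 41.2% ✓ — fails.
Primer B (19 nt, A=6 T=4 G=5 C=4): Tm = 2·10 + 4·9 = 56°C ✓; longest run = 3 ✓; GC 9/19 = 47.4% ✓ — passes.
Primer C (19 nt, A=4 T=5 G=3 C=7): Tm = 2·9 + 4·10 = 58°C ✓; longest run = 3 ✓; GC 10/19 = 52.6% ✓ — passes.
Primer D (19 nt, A=6 T=3 G=6 C=4): Tm = 2·9 + 4·10 = 58°C ✓; longest run = 2 ✓; GC 10/19 = 52.6% ✓ — passes.
Primer E (23 nt, A=6 T=6 G=5 C=6): Tm = 2·12 + 4·11 = 68°C, outside 51–64°C ✗; longest run = 2 ✓; GC 11/23 = 47.8% ✓ — fails.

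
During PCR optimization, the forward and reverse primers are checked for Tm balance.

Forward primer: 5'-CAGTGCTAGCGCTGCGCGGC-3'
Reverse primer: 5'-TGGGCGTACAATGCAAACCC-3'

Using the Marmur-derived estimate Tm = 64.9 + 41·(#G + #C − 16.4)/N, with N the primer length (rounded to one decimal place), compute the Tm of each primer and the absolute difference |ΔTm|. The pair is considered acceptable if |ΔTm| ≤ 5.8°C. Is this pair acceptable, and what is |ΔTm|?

|ΔTm| = 8.2°C; the pair is not acceptable.

Forward: G+C = 15, N = 20 → Tm = 64.9 + 41·(15 − 16.4)/20 = 62.0°C.
Reverse: G+C = 11, N = 20 → Tm = 64.9 + 41·(11 − 16.4)/20 = 53.8°C.
|ΔTm| = |62.0 − 53.8| = 8.2°C, > 5.8°C.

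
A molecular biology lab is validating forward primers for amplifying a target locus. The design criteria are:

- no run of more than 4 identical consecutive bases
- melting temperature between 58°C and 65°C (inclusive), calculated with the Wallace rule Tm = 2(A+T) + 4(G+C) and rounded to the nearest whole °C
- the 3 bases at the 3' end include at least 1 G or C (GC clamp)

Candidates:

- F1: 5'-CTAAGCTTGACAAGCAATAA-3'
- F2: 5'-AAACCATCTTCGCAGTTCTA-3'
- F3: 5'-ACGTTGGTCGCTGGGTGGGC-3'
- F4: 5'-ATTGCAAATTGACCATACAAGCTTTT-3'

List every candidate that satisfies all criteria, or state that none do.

None of the candidates satisfy all criteria.

F1 (20 nt, A=9 T=4 G=3 C=4): longest run = 2 ✓; Tm = 2·13 + 4·7 = 54°C, outside 58–65°C ✗; 3' end TAA has 0 G/C, need ≥1 ✗ — fails.
F2 (20 nt, A=6 T=6 G=2 C=6): longest run = 3 ✓; Tm = 2·12 + 4·8 = 56°C, outside 58–65°C ✗; 3' end CTA has 1 G/C ✓ — fails.
F3 (20 nt, A=1 T=5 G=10 C=4): longest run = 3 ✓; Tm = 2·6 + 4·14 = 68°C, outside 58–65°C ✗; 3' end GGC has 3 G/C ✓ — fails.
F4 (26 nt, A=9 T=9 G=3 C=5): longest run = 4 ✓; Tm = 2·18 + 4·8 = 68°C, outside 58–65°C ✗; 3' end TTT has 0 G/C, need ≥1 ✗ — fails.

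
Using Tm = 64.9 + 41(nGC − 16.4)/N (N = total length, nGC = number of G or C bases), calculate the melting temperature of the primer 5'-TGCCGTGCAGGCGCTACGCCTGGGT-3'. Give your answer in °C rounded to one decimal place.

Base counts: A=2, T=5, G=10, C=8; G+C = 18, N = 25.
Tm = 64.9 + 41·(18 − 16.4)/25 = 64.9 + 65.60/25 = 67.5°C.

67.5°C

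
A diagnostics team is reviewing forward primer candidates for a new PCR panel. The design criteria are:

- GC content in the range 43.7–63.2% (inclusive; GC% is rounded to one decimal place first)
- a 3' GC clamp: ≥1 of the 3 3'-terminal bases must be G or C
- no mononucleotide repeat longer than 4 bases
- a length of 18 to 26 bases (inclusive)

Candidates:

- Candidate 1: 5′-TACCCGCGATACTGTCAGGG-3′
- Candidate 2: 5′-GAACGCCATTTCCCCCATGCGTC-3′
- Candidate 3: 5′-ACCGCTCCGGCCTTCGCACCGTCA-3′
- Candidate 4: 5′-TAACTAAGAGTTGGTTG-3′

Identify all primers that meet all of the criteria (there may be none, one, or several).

Candidate 1 (20 nt, A=4 T=4 G=6 C=6): GC 12/20 = 60.0% ✓; 3' end GGG has 3 G/C ✓; longest run = 3 ✓; length 20 ✓ — passes.
Candidate 2 (23 nt, A=4 T=5 G=4 C=10): GC 14/23 = 60.9% ✓; 3' end GTC has 2 G/C ✓; longest run = 5, exceeds 4 ✗; length 23 ✓ — fails.
Candidate 3 (24 nt, A=3 T=4 G=5 C=12): GC 17/24 = 70.8%, outside 43.7–63.2% ✗; 3' end TCA has 1 G/C ✓; longest run = 2 ✓; length 24 ✓ — fails.
Candidate 4 (17 nt, A=5 T=6 G=5 C=1): GC 6/17 = 35.3%, outside 43.7–63.2% ✗; 3' end TTG has 1 G/C ✓; longest run = 2 ✓; length 17, outside 18–26 ✗ — fails.

Candidate 1 only.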